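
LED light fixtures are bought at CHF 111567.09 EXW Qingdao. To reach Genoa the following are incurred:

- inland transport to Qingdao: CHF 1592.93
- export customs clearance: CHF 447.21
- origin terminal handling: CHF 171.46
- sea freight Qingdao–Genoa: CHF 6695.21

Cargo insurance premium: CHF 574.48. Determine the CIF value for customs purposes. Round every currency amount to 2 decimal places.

CIF = EXW price + pre-shipment costs + freight + insurance
CIF = 111567.09 + 1592.93 + 447.21 + 171.46 + 6695.21 + 574.48 = 121048.38

CIF value: CHF 121048.38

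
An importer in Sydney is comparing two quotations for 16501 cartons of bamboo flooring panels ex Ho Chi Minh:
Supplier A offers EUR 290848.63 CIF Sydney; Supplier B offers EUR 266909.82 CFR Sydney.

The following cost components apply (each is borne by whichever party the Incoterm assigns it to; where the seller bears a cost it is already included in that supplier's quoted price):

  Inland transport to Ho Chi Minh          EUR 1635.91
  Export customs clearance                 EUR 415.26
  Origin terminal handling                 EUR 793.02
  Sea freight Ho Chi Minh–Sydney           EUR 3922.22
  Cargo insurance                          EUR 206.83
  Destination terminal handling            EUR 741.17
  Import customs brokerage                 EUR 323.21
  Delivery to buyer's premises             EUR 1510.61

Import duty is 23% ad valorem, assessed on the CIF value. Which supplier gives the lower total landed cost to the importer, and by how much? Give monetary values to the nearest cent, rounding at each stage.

Supplier A (CIF):
The CIF price already equals the CIF value: 290848.63
Import duty = 290848.63 × 23% = 66895.18
Buyer bears (A): 741.17 + 323.21 + 1510.61 = 2574.99
Landed cost (A) = invoice 290848.63 + 2574.99 + duty 66895.18 = 360318.80
Supplier B (CFR):
CIF value = CFR price + insurance = 266909.82 + 206.83 = 267116.65
Import duty = 267116.65 × 23% = 61436.83
Buyer bears (B): 206.83 + 741.17 + 323.21 + 1510.61 = 2781.82
Landed cost (B) = invoice 266909.82 + 2781.82 + duty 61436.83 = 331128.47
Difference = |360318.80 − 331128.47| = 29190.33

Supplier B is cheaper by EUR 29190.33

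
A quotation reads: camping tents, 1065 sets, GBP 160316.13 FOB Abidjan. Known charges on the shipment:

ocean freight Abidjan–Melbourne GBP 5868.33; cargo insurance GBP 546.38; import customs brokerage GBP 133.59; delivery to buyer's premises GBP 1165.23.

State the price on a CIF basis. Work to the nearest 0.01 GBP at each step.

Not relevant to the conversion: brokerage, delivery — on the buyer under both terms; not part of either seller's price.
From FOB to CIF, the seller additionally bears: freight, insurance.
CIF price = 160316.13 + 5868.33 + 546.38 = 166730.84

CIF price: GBP 166730.84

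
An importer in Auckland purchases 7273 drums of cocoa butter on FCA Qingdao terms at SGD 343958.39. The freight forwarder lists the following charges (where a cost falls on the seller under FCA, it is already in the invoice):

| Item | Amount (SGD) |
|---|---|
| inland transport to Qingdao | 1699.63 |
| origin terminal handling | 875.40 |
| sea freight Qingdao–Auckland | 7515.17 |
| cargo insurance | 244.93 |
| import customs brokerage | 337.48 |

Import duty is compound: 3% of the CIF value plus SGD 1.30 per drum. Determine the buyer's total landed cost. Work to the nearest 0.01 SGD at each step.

Total landed cost: SGD 372964.09

FCA: the seller delivers export-cleared goods to the carrier; the buyer bears costs from that point.
Already in the invoice (seller's account under FCA): inland to port — exclude.
CIF value = FCA price + origin terminal + freight + insurance = 343958.39 + 875.40 + 7515.17 + 244.93 = 352593.89
Ad valorem component: 352593.89 × 3% = 10577.82
Specific component: 7273 × 1.30 = 9454.90
Import duty = 10577.82 + 9454.90 = 20032.72
Buyer bears: origin terminal 875.40 + freight 7515.17 + insurance 244.93 + brokerage 337.48 + duty 20032.72 = 29005.70
Landed cost = invoice 343958.39 + 29005.70 = 372964.09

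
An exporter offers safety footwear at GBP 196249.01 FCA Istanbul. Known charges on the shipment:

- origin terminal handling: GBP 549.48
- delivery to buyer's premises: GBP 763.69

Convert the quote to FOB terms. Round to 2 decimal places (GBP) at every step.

Not relevant to the conversion: delivery — on the buyer under both terms; not part of either seller's price.
From FCA to FOB, the seller additionally bears: origin terminal.
FOB price = 196249.01 + 549.48 = 196798.49

FOB price: GBP 196798.49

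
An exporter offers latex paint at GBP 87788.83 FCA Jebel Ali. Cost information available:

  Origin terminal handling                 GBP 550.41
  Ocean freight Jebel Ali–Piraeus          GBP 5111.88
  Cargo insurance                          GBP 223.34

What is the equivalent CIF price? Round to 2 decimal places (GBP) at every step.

From FCA to CIF, the seller additionally bears: origin terminal, freight, insurance.
CIF price = 87788.83 + 550.41 + 5111.88 + 223.34 = 93674.46

CIF price: GBP 93674.46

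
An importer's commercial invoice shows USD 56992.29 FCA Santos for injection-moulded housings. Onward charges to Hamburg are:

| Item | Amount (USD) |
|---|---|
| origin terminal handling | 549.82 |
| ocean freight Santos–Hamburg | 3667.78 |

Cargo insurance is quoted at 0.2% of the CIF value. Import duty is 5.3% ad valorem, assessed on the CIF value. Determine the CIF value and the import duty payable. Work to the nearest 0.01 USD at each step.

CIF value: USD 61332.56; import duty: USD 3250.63

Let C be the CIF value. C = FCA price + pre-shipment costs + freight + 0.2% × C
C − 0.2% × C = 56992.29 + 549.82 + 3667.78
0.998 × C = 61209.89
C = 61209.89 / 0.998 = 61332.56
Insurance premium = 0.2% × 61332.56 = 122.67
Import duty = 61332.56 × 5.3% = 3250.63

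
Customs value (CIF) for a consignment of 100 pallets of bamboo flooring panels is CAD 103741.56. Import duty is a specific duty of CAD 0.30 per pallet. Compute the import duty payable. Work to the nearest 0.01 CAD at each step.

Import duty = 100 × 0.30 = 30.00

Import duty: CAD 30.00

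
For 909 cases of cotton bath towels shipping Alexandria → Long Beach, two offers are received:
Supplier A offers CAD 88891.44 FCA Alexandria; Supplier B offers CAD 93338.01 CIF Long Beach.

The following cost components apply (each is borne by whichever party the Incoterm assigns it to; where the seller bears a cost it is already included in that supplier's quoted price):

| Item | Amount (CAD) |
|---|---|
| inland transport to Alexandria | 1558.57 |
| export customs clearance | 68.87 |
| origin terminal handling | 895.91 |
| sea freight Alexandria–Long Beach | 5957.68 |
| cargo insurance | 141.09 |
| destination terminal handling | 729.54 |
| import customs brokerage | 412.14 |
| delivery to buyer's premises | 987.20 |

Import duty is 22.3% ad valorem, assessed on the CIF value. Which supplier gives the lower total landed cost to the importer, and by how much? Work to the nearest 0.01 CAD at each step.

Supplier B is cheaper by CAD 3116.33

Supplier A (FCA):
CIF value = FCA price + origin terminal + freight + insurance = 88891.44 + 895.91 + 5957.68 + 141.09 = 95886.12
Import duty = 95886.12 × 22.3% = 21382.60
Buyer bears (A): 895.91 + 5957.68 + 141.09 + 729.54 + 412.14 + 987.20 = 9123.56
Landed cost (A) = invoice 88891.44 + 9123.56 + duty 21382.60 = 119397.60
Supplier B (CIF):
The CIF price already equals the CIF value: 93338.01
Import duty = 93338.01 × 22.3% = 20814.38
Buyer bears (B): 729.54 + 412.14 + 987.20 = 2128.88
Landed cost (B) = invoice 93338.01 + 2128.88 + duty 20814.38 = 116281.27
Difference = |119397.60 − 116281.27| = 3116.33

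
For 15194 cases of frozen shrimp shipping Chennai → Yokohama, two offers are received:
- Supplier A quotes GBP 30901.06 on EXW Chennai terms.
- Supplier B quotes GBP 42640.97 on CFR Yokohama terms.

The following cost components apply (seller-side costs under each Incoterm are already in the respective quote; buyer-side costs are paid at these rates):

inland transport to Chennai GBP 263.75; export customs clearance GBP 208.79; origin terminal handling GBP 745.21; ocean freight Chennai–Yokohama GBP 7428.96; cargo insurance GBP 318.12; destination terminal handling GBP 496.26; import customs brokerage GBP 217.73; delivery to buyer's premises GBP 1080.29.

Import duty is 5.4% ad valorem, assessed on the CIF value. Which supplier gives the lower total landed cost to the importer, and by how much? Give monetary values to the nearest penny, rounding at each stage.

Supplier A (EXW):
CIF value = EXW price + inland to port + export clearance + origin terminal + freight + insurance = 30901.06 + 263.75 + 208.79 + 745.21 + 7428.96 + 318.12 = 39865.89
Import duty = 39865.89 × 5.4% = 2152.76
Buyer bears (A): 263.75 + 208.79 + 745.21 + 7428.96 + 318.12 + 496.26 + 217.73 + 1080.29 = 10759.11
Landed cost (A) = invoice 30901.06 + 10759.11 + duty 2152.76 = 43812.93
Supplier B (CFR):
CIF value = CFR price + insurance = 42640.97 + 318.12 = 42959.09
Import duty = 42959.09 × 5.4% = 2319.79
Buyer bears (B): 318.12 + 496.26 + 217.73 + 1080.29 = 2112.40
Landed cost (B) = invoice 42640.97 + 2112.40 + duty 2319.79 = 47073.16
Difference = |43812.93 − 47073.16| = 3260.23

Supplier A is cheaper by GBP 3260.23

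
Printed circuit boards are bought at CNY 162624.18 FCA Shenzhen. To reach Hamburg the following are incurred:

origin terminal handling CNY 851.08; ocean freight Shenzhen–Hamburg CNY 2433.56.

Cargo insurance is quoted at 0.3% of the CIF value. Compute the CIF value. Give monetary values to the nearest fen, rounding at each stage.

CIF value: CNY 166408.04

Let C be the CIF value. C = FCA price + pre-shipment costs + freight + 0.3% × C
C − 0.3% × C = 162624.18 + 851.08 + 2433.56
0.997 × C = 165908.82
C = 165908.82 / 0.997 = 166408.04
Insurance premium = 0.3% × 166408.04 = 499.22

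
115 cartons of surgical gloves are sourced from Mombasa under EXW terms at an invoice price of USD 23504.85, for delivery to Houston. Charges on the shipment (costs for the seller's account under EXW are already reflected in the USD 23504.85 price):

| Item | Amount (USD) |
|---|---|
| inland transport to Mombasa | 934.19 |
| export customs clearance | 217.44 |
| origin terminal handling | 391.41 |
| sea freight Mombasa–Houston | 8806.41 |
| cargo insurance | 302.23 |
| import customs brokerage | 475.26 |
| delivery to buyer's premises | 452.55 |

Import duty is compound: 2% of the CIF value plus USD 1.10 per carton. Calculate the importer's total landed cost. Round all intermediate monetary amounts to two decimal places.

EXW: the seller makes goods available at their premises; the buyer bears all onward costs.
CIF value = EXW price + inland to port + export clearance + origin terminal + freight + insurance = 23504.85 + 934.19 + 217.44 + 391.41 + 8806.41 + 302.23 = 34156.53
Ad valorem component: 34156.53 × 2% = 683.13
Specific component: 115 × 1.10 = 126.50
Import duty = 683.13 + 126.50 = 809.63
Buyer bears: inland to port 934.19 + export clearance 217.44 + origin terminal 391.41 + freight 8806.41 + insurance 302.23 + brokerage 475.26 + delivery 452.55 + duty 809.63 = 12389.12
Landed cost = invoice 23504.85 + 12389.12 = 35893.97

Total landed cost: USD 35893.97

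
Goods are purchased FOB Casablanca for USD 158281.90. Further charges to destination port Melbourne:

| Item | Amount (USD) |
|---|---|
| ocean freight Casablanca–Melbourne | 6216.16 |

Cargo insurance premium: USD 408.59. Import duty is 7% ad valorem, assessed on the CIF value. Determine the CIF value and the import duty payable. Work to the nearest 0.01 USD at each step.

CIF value: USD 164906.65; import duty: USD 11543.47

CIF = FOB price + freight + insurance
CIF = 158281.90 + 6216.16 + 408.59 = 164906.65
Import duty = 164906.65 × 7% = 11543.47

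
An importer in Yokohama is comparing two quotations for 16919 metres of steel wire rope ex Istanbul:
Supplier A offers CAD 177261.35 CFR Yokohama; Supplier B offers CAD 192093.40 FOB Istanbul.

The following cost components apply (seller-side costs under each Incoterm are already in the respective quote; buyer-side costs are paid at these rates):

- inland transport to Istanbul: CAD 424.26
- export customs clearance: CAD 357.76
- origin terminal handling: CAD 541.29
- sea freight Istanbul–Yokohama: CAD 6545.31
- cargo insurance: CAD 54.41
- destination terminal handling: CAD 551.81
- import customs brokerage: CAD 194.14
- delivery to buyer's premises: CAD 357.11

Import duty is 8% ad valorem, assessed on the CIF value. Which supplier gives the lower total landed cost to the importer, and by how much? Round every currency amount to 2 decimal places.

Supplier A (CFR):
CIF value = CFR price + insurance = 177261.35 + 54.41 = 177315.76
Import duty = 177315.76 × 8% = 14185.26
Buyer bears (A): 54.41 + 551.81 + 194.14 + 357.11 = 1157.47
Landed cost (A) = invoice 177261.35 + 1157.47 + duty 14185.26 = 192604.08
Supplier B (FOB):
CIF value = FOB price + freight + insurance = 192093.40 + 6545.31 + 54.41 = 198693.12
Import duty = 198693.12 × 8% = 15895.45
Buyer bears (B): 6545.31 + 54.41 + 551.81 + 194.14 + 357.11 = 7702.78
Landed cost (B) = invoice 192093.40 + 7702.78 + duty 15895.45 = 215691.63
Difference = |192604.08 − 215691.63| = 23087.55

Supplier A is cheaper by CAD 23087.55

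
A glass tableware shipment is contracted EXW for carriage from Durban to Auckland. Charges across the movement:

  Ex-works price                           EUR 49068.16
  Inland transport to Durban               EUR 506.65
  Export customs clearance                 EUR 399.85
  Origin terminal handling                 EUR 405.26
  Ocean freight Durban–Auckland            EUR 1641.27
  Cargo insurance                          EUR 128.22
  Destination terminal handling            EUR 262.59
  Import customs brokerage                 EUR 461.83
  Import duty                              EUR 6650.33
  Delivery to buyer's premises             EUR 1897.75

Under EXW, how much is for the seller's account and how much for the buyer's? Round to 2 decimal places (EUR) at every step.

Seller: EUR 49068.16; buyer: EUR 12353.75

EXW: the seller makes goods available at their premises; the buyer bears all onward costs.
Seller's account: goods 49068.16 = 49068.16
Buyer's account: inland to port 506.65 + export clearance 399.85 + origin terminal 405.26 + freight 1641.27 + insurance 128.22 + destination terminal 262.59 + brokerage 461.83 + duty 6650.33 + delivery 1897.75 = 12353.75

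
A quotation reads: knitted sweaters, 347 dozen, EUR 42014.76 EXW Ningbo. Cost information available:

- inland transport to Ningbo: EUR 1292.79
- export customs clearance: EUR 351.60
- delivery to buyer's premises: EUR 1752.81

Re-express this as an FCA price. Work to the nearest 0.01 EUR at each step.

Not relevant to the conversion: delivery — on the buyer under both terms; not part of either seller's price.
From EXW to FCA, the seller additionally bears: inland to port, export clearance.
FCA price = 42014.76 + 1292.79 + 351.60 = 43659.15

FCA price: EUR 43659.15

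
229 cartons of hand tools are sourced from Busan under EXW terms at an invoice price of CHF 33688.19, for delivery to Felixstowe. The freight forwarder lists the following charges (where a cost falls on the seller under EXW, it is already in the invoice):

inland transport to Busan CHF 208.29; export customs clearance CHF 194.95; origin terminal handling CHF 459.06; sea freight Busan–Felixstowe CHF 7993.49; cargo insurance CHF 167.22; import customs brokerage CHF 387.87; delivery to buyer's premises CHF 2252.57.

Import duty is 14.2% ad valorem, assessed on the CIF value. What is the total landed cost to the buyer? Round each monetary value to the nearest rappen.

Total landed cost: CHF 51416.63

EXW: the seller makes goods available at their premises; the buyer bears all onward costs.
CIF value = EXW price + inland to port + export clearance + origin terminal + freight + insurance = 33688.19 + 208.29 + 194.95 + 459.06 + 7993.49 + 167.22 = 42711.20
Import duty = 42711.20 × 14.2% = 6064.99
Buyer bears: inland to port 208.29 + export clearance 194.95 + origin terminal 459.06 + freight 7993.49 + insurance 167.22 + brokerage 387.87 + delivery 2252.57 + duty 6064.99 = 17728.44
Landed cost = invoice 33688.19 + 17728.44 = 51416.63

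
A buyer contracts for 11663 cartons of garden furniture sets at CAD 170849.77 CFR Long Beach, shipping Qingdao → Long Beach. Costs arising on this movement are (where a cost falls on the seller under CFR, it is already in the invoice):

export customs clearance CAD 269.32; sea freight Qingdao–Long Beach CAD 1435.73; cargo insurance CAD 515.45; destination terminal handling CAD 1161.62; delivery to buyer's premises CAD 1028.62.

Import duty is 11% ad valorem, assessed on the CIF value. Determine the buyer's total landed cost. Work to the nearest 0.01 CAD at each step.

Total landed cost: CAD 192405.63

CFR: the seller pays costs through ocean freight to the destination port, but not insurance.
Already in the invoice (seller's account under CFR): export clearance, freight — exclude.
CIF value = CFR price + insurance = 170849.77 + 515.45 = 171365.22
Import duty = 171365.22 × 11% = 18850.17
Buyer bears: insurance 515.45 + destination terminal 1161.62 + delivery 1028.62 + duty 18850.17 = 21555.86
Landed cost = invoice 170849.77 + 21555.86 = 192405.63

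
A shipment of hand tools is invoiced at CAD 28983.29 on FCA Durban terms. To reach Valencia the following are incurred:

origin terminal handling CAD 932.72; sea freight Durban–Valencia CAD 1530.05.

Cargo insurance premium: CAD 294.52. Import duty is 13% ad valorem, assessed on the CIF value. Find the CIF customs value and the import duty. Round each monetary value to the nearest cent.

CIF value: CAD 31740.58; import duty: CAD 4126.28

CIF = FCA price + pre-shipment costs + freight + insurance
CIF = 28983.29 + 932.72 + 1530.05 + 294.52 = 31740.58
Import duty = 31740.58 × 13% = 4126.28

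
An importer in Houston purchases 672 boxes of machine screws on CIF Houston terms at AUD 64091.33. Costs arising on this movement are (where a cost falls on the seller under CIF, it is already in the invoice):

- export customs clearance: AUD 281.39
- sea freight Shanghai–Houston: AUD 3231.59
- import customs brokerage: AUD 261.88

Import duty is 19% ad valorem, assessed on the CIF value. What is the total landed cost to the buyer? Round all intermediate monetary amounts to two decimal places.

CIF: the seller pays costs through ocean freight and marine insurance to the destination port.
Already in the invoice (seller's account under CIF): export clearance, freight — exclude.
The CIF price already equals the CIF value: 64091.33
Import duty = 64091.33 × 19% = 12177.35
Buyer bears: brokerage 261.88 + duty 12177.35 = 12439.23
Landed cost = invoice 64091.33 + 12439.23 = 76530.56

Total landed cost: AUD 76530.56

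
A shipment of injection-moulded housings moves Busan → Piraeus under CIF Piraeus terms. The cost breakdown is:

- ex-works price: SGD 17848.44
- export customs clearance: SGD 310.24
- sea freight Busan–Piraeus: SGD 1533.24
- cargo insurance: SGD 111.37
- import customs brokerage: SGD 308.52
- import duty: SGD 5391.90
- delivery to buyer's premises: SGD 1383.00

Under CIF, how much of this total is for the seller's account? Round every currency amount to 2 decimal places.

CIF: the seller pays costs through ocean freight and marine insurance to the destination port.
Seller's account: goods 17848.44 + export clearance 310.24 + freight 1533.24 + insurance 111.37 = 19803.29
Buyer's account: brokerage 308.52 + duty 5391.90 + delivery 1383.00 = 7083.42

Seller's account: SGD 19803.29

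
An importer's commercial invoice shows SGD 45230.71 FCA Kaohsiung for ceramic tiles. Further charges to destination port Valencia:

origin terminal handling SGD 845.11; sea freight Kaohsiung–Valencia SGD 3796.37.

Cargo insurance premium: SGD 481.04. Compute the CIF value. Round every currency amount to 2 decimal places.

CIF value: SGD 50353.23

CIF = FCA price + pre-shipment costs + freight + insurance
CIF = 45230.71 + 845.11 + 3796.37 + 481.04 = 50353.23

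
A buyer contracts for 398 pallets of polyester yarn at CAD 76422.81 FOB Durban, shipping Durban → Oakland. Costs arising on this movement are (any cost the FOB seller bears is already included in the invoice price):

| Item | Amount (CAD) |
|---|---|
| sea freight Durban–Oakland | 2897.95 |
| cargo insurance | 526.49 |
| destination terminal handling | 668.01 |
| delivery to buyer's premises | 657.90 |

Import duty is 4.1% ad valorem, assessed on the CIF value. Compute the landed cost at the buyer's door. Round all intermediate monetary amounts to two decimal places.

Total landed cost: CAD 84446.90

FOB: the seller bears costs until goods are on board at the origin port; the buyer bears freight, insurance and all costs thereafter.
CIF value = FOB price + freight + insurance = 76422.81 + 2897.95 + 526.49 = 79847.25
Import duty = 79847.25 × 4.1% = 3273.74
Buyer bears: freight 2897.95 + insurance 526.49 + destination terminal 668.01 + delivery 657.90 + duty 3273.74 = 8024.09
Landed cost = invoice 76422.81 + 8024.09 = 84446.90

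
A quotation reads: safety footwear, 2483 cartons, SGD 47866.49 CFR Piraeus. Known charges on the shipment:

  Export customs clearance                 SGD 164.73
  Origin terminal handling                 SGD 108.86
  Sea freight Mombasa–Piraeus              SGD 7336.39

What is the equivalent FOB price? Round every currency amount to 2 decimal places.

Not relevant to the conversion: origin terminal, export clearance — on the seller under both CFR and FOB; already in the CFR price and stays in the FOB price.
From CFR to FOB, the seller no longer bears: freight.
FOB price = 47866.49 − 7336.39 = 40530.10

FOB price: SGD 40530.10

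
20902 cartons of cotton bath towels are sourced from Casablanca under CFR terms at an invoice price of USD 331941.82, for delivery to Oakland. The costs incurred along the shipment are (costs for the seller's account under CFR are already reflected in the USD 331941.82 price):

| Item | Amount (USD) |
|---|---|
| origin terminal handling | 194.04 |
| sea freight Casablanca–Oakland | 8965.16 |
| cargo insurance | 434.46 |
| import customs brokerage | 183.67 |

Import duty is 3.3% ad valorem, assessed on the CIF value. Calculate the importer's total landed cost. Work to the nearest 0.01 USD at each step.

Total landed cost: USD 343528.37

CFR: the seller pays costs through ocean freight to the destination port, but not insurance.
Already in the invoice (seller's account under CFR): origin terminal, freight — exclude.
CIF value = CFR price + insurance = 331941.82 + 434.46 = 332376.28
Import duty = 332376.28 × 3.3% = 10968.42
Buyer bears: insurance 434.46 + brokerage 183.67 + duty 10968.42 = 11586.55
Landed cost = invoice 331941.82 + 11586.55 = 343528.37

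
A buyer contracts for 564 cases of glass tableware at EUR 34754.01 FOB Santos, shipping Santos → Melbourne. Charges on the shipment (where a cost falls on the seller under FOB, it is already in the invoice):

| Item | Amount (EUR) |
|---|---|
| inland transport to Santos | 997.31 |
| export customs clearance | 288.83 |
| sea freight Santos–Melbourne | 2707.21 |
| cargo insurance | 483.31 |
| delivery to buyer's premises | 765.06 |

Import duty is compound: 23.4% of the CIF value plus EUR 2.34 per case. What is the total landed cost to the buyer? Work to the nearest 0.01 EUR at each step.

Total landed cost: EUR 48908.37

FOB: the seller bears costs until goods are on board at the origin port; the buyer bears freight, insurance and all costs thereafter.
Already in the invoice (seller's account under FOB): inland to port, export clearance — exclude.
CIF value = FOB price + freight + insurance = 34754.01 + 2707.21 + 483.31 = 37944.53
Ad valorem component: 37944.53 × 23.4% = 8879.02
Specific component: 564 × 2.34 = 1319.76
Import duty = 8879.02 + 1319.76 = 10198.78
Buyer bears: freight 2707.21 + insurance 483.31 + delivery 765.06 + duty 10198.78 = 14154.36
Landed cost = invoice 34754.01 + 14154.36 = 48908.37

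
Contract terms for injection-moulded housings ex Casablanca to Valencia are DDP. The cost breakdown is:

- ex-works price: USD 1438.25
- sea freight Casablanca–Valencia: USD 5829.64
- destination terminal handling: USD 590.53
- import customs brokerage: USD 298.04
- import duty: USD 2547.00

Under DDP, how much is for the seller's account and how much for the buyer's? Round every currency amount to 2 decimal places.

DDP: the seller bears all costs including import duty.
Seller's account: goods 1438.25 + freight 5829.64 + destination terminal 590.53 + brokerage 298.04 + duty 2547.00 = 10703.46
Buyer's account: 0.00

Seller: USD 10703.46; buyer: USD 0.00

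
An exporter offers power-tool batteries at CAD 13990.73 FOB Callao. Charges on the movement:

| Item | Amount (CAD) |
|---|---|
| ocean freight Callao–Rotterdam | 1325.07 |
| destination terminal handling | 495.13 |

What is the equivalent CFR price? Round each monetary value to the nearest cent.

Not relevant to the conversion: destination terminal — on the buyer under both terms; not part of either seller's price.
From FOB to CFR, the seller additionally bears: freight.
CFR price = 13990.73 + 1325.07 = 15315.80

CFR price: CAD 15315.80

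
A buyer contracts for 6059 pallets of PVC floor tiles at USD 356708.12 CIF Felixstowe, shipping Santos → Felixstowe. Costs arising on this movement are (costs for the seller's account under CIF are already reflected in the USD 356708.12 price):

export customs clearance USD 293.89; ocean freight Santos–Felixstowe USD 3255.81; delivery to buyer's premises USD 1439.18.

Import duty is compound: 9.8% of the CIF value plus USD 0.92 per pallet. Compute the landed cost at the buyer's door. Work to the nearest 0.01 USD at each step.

CIF: the seller pays costs through ocean freight and marine insurance to the destination port.
Already in the invoice (seller's account under CIF): export clearance, freight — exclude.
The CIF price already equals the CIF value: 356708.12
Ad valorem component: 356708.12 × 9.8% = 34957.40
Specific component: 6059 × 0.92 = 5574.28
Import duty = 34957.40 + 5574.28 = 40531.68
Buyer bears: delivery 1439.18 + duty 40531.68 = 41970.86
Landed cost = invoice 356708.12 + 41970.86 = 398678.98

Total landed cost: USD 398678.98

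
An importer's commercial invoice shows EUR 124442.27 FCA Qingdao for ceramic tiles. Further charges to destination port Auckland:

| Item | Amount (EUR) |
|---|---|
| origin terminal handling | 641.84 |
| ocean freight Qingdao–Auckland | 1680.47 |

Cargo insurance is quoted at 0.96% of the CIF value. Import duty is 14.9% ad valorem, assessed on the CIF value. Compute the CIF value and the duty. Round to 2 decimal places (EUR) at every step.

CIF value: EUR 127993.32; import duty: EUR 19071.00

Let C be the CIF value. C = FCA price + pre-shipment costs + freight + 0.96% × C
C − 0.96% × C = 124442.27 + 641.84 + 1680.47
0.9904 × C = 126764.58
C = 126764.58 / 0.9904 = 127993.32
Insurance premium = 0.96% × 127993.32 = 1228.74
Import duty = 127993.32 × 14.9% = 19071.00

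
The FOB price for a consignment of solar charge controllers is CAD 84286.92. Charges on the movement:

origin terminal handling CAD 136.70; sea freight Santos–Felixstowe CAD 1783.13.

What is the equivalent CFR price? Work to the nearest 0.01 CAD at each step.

CFR price: CAD 86070.05

Not relevant to the conversion: origin terminal — on the seller under both FOB and CFR; already in the FOB price and stays in the CFR price.
From FOB to CFR, the seller additionally bears: freight.
CFR price = 84286.92 + 1783.13 = 86070.05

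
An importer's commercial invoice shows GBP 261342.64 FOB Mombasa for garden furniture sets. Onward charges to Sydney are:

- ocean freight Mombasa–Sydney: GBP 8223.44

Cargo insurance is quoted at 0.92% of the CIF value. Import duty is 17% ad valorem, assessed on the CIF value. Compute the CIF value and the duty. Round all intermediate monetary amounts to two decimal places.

CIF value: GBP 272069.12; import duty: GBP 46251.75

Let C be the CIF value. C = FOB price + freight + 0.92% × C
C − 0.92% × C = 261342.64 + 8223.44
0.9908 × C = 269566.08
C = 269566.08 / 0.9908 = 272069.12
Insurance premium = 0.92% × 272069.12 = 2503.04
Import duty = 272069.12 × 17% = 46251.75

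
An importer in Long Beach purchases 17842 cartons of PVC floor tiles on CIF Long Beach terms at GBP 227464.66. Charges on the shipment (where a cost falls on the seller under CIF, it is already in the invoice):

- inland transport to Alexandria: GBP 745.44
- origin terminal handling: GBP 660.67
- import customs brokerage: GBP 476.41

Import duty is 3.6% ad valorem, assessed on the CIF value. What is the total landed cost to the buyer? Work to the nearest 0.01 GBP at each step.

Total landed cost: GBP 236129.80

CIF: the seller pays costs through ocean freight and marine insurance to the destination port.
Already in the invoice (seller's account under CIF): inland to port, origin terminal — exclude.
The CIF price already equals the CIF value: 227464.66
Import duty = 227464.66 × 3.6% = 8188.73
Buyer bears: brokerage 476.41 + duty 8188.73 = 8665.14
Landed cost = invoice 227464.66 + 8665.14 = 236129.80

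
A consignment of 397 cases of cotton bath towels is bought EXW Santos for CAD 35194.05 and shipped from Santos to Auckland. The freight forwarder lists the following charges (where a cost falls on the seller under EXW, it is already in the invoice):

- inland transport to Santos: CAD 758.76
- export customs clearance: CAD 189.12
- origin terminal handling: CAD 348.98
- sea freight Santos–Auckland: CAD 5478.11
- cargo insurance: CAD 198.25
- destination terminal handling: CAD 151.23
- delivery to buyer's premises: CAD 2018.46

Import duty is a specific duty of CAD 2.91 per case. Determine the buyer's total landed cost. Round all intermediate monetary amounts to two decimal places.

EXW: the seller makes goods available at their premises; the buyer bears all onward costs.
CIF value = EXW price + inland to port + export clearance + origin terminal + freight + insurance = 35194.05 + 758.76 + 189.12 + 348.98 + 5478.11 + 198.25 = 42167.27
Import duty = 397 × 2.91 = 1155.27
Buyer bears: inland to port 758.76 + export clearance 189.12 + origin terminal 348.98 + freight 5478.11 + insurance 198.25 + destination terminal 151.23 + delivery 2018.46 + duty 1155.27 = 10298.18
Landed cost = invoice 35194.05 + 10298.18 = 45492.23

Total landed cost: CAD 45492.23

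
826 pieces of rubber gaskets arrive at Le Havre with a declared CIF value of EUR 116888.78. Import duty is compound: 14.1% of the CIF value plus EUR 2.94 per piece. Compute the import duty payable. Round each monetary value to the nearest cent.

Import duty: EUR 18909.76

Ad valorem component: 116888.78 × 14.1% = 16481.32
Specific component: 826 × 2.94 = 2428.44
Import duty = 16481.32 + 2428.44 = 18909.76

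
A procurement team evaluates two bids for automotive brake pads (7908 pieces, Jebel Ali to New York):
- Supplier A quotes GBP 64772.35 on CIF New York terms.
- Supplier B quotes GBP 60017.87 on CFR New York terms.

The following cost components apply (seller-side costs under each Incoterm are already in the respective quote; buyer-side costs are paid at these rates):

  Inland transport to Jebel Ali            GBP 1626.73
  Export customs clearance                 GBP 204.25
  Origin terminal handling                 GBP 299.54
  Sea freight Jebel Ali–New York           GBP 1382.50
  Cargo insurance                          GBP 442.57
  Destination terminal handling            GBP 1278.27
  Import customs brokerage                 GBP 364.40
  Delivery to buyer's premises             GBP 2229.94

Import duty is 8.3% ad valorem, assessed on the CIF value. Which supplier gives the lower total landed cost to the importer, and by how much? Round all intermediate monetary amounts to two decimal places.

Supplier B is cheaper by GBP 4669.80

Supplier A (CIF):
The CIF price already equals the CIF value: 64772.35
Import duty = 64772.35 × 8.3% = 5376.11
Buyer bears (A): 1278.27 + 364.40 + 2229.94 = 3872.61
Landed cost (A) = invoice 64772.35 + 3872.61 + duty 5376.11 = 74021.07
Supplier B (CFR):
CIF value = CFR price + insurance = 60017.87 + 442.57 = 60460.44
Import duty = 60460.44 × 8.3% = 5018.22
Buyer bears (B): 442.57 + 1278.27 + 364.40 + 2229.94 = 4315.18
Landed cost (B) = invoice 60017.87 + 4315.18 + duty 5018.22 = 69351.27
Difference = |74021.07 − 69351.27| = 4669.80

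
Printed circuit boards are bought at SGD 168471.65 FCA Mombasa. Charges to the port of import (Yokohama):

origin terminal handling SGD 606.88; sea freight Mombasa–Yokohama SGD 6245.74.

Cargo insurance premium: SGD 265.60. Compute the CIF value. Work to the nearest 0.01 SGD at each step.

CIF = FCA price + pre-shipment costs + freight + insurance
CIF = 168471.65 + 606.88 + 6245.74 + 265.60 = 175589.87

CIF value: SGD 175589.87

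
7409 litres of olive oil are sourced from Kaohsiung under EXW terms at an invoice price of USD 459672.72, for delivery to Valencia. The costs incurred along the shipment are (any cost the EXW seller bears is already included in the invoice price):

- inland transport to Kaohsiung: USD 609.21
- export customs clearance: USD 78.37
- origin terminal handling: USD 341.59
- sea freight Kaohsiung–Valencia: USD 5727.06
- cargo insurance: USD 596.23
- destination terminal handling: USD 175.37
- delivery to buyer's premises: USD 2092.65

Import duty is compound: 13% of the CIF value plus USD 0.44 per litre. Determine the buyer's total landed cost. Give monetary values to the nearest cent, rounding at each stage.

Total landed cost: USD 533266.43

EXW: the seller makes goods available at their premises; the buyer bears all onward costs.
CIF value = EXW price + inland to port + export clearance + origin terminal + freight + insurance = 459672.72 + 609.21 + 78.37 + 341.59 + 5727.06 + 596.23 = 467025.18
Ad valorem component: 467025.18 × 13% = 60713.27
Specific component: 7409 × 0.44 = 3259.96
Import duty = 60713.27 + 3259.96 = 63973.23
Buyer bears: inland to port 609.21 + export clearance 78.37 + origin terminal 341.59 + freight 5727.06 + insurance 596.23 + destination terminal 175.37 + delivery 2092.65 + duty 63973.23 = 73593.71
Landed cost = invoice 459672.72 + 73593.71 = 533266.43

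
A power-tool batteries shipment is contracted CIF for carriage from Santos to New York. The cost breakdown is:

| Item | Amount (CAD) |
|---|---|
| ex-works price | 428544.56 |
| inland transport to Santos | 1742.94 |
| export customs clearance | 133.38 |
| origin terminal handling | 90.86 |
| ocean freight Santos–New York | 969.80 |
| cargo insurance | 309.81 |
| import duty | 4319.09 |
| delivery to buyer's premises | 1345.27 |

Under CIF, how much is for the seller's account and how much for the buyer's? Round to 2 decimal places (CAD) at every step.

CIF: the seller pays costs through ocean freight and marine insurance to the destination port.
Seller's account: goods 428544.56 + inland to port 1742.94 + export clearance 133.38 + origin terminal 90.86 + freight 969.80 + insurance 309.81 = 431791.35
Buyer's account: duty 4319.09 + delivery 1345.27 = 5664.36

Seller: CAD 431791.35; buyer: CAD 5664.36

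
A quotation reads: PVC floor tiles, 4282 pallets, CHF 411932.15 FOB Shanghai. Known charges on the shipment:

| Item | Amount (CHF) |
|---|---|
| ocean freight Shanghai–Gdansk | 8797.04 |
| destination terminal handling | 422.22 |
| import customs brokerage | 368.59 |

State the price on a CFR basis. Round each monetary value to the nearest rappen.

Not relevant to the conversion: brokerage, destination terminal — on the buyer under both terms; not part of either seller's price.
From FOB to CFR, the seller additionally bears: freight.
CFR price = 411932.15 + 8797.04 = 420729.19

CFR price: CHF 420729.19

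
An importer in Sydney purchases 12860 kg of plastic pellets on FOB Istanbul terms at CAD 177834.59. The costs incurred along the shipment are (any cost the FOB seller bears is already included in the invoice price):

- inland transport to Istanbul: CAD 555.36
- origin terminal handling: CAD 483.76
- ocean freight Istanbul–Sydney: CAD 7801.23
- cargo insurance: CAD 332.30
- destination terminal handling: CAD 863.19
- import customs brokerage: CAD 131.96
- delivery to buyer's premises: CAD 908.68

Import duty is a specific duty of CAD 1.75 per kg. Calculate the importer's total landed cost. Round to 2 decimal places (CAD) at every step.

FOB: the seller bears costs until goods are on board at the origin port; the buyer bears freight, insurance and all costs thereafter.
Already in the invoice (seller's account under FOB): inland to port, origin terminal — exclude.
CIF value = FOB price + freight + insurance = 177834.59 + 7801.23 + 332.30 = 185968.12
Import duty = 12860 × 1.75 = 22505.00
Buyer bears: freight 7801.23 + insurance 332.30 + destination terminal 863.19 + brokerage 131.96 + delivery 908.68 + duty 22505.00 = 32542.36
Landed cost = invoice 177834.59 + 32542.36 = 210376.95

Total landed cost: CAD 210376.95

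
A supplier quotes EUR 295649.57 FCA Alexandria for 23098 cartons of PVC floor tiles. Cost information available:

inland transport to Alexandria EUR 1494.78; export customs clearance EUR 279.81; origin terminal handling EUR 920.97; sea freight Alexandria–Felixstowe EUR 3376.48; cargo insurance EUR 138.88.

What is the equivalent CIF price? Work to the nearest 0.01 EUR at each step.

Not relevant to the conversion: inland to port, export clearance — on the seller under both FCA and CIF; already in the FCA price and stays in the CIF price.
From FCA to CIF, the seller additionally bears: origin terminal, freight, insurance.
CIF price = 295649.57 + 920.97 + 3376.48 + 138.88 = 300085.90

CIF price: EUR 300085.90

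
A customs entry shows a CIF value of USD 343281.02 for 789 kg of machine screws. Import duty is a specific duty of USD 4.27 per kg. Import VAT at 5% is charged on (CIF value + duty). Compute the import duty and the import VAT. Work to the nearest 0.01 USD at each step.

Import duty = 789 × 4.27 = 3369.03
VAT base = CIF + duty = 343281.02 + 3369.03 = 346650.05
Import VAT = 346650.05 × 5% = 17332.50

Import duty: USD 3369.03; import VAT: USD 17332.50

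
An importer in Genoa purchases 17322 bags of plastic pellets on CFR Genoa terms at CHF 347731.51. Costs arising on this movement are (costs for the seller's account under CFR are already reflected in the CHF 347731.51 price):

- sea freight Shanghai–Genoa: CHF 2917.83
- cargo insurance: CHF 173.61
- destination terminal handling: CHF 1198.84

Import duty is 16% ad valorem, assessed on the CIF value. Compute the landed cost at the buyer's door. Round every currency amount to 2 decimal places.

CFR: the seller pays costs through ocean freight to the destination port, but not insurance.
Already in the invoice (seller's account under CFR): freight — exclude.
CIF value = CFR price + insurance = 347731.51 + 173.61 = 347905.12
Import duty = 347905.12 × 16% = 55664.82
Buyer bears: insurance 173.61 + destination terminal 1198.84 + duty 55664.82 = 57037.27
Landed cost = invoice 347731.51 + 57037.27 = 404768.78

Total landed cost: CHF 404768.78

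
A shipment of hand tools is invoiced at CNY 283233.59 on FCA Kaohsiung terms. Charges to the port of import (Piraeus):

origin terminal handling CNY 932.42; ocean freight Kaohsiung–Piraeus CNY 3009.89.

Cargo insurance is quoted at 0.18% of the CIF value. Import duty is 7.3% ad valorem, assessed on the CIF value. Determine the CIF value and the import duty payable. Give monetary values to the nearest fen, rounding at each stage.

CIF value: CNY 287693.75; import duty: CNY 21001.64

Let C be the CIF value. C = FCA price + pre-shipment costs + freight + 0.18% × C
C − 0.18% × C = 283233.59 + 932.42 + 3009.89
0.9982 × C = 287175.90
C = 287175.90 / 0.9982 = 287693.75
Insurance premium = 0.18% × 287693.75 = 517.85
Import duty = 287693.75 × 7.3% = 21001.64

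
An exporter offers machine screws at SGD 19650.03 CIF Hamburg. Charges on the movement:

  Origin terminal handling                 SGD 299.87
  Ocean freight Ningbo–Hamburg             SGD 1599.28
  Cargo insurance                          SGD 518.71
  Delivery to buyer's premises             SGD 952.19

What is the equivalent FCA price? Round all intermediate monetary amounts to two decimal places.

FCA price: SGD 17232.17

Not relevant to the conversion: delivery — on the buyer under both terms; not part of either seller's price.
From CIF to FCA, the seller no longer bears: origin terminal, freight, insurance.
FCA price = 19650.03 − 299.87 − 1599.28 − 518.71 = 17232.17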